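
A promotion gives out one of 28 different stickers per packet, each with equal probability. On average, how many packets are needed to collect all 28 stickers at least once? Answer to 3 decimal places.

After k distinct stickers have appeared, the next packet gives a new one with probability (28-k)/28, so the expected wait for the (k+1)-th is 28/(28-k).
E[T] = 28/28 + 28/27 + 28/26 + ... + 28/2 + 28/1 = 28·H_{28}.
H_{28} = 3.9272, so E[T] = 109.9608.

109.961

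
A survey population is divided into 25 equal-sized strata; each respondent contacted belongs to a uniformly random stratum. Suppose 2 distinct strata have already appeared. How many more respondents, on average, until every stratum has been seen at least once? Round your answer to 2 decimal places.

From k distinct to k+1 distinct takes on average 25/(25-k) respondents.
Sum over k = 2,...,24: E = 25/23 + 25/22 + 25/21 + ... + 25/2 + 25/1 = 93.357.

93.36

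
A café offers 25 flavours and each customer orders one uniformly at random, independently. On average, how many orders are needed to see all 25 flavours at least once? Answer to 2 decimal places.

After k distinct flavours have appeared, the next order gives a new one with probability (25-k)/25, so the expected wait for the (k+1)-th is 25/(25-k).
E[T] = 25/25 + 25/24 + 25/23 + ... + 25/2 + 25/1 = 25·H_{25}.
H_{25} = 3.816, so E[T] = 95.399.

95.40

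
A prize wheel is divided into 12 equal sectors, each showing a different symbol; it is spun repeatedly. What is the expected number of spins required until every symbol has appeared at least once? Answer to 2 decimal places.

The wait to go from k to k+1 distinct symbols is geometric with mean 12/(12-k).
E[T] = 12/12 + 12/11 + 12/10 + ... + 12/2 + 12/1 = 12·H_{12}.
H_{12} = 3.103, so E[T] = 37.239.

37.24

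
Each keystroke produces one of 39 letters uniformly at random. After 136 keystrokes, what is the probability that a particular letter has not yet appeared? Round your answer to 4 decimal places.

Each keystroke misses the fixed letter with probability (39-1)/39 = 38/39, independently.
P(still missing after 136) = (38/39)^136 = 0.02923.

0.0292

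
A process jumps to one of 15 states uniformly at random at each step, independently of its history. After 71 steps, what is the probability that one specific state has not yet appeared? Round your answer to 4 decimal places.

0.0075

On each step the fixed state fails to appear with probability 14/15.
P(still missing after 71) = (14/15)^71 = 0.00746.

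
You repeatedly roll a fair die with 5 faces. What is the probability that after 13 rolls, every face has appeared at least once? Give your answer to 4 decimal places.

By inclusion–exclusion over which faces are missing,
P(all seen) = Σ_{j=0}^{5} (-1)^j C(5,j)((5-j)/5)^13
= 1.00000 - 0.27488 + 0.01306 - 0.00007 + 0.00000 - 0.00000
= 0.73812.

0.7381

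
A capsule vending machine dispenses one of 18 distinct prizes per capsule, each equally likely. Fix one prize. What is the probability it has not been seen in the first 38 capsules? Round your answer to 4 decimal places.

0.1139

On each capsule the fixed prize fails to appear with probability 17/18.
P(still missing after 38) = (17/18)^38 = 0.11395.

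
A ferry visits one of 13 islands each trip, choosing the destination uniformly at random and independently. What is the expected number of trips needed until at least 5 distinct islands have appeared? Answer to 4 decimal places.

Going from k to k+1 distinct takes a geometric number of trips with mean 13/(13-k).
Sum over k = 0,...,4: E = 13/13 + 13/12 + 13/11 + 13/10 + 13/9 = 6.00960.

6.0096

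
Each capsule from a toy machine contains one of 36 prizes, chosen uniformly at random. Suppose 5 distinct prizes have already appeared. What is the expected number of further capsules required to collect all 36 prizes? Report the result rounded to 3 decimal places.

From k distinct to k+1 distinct takes on average 36/(36-k) capsules.
Sum over k = 5,...,35: E = 36/31 + 36/30 + 36/29 + ... + 36/2 + 36/1 = 144.9808.

144.981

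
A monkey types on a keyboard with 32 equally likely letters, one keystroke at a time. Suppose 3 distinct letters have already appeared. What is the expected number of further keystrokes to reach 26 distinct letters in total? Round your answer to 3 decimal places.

48.373

With k distinct letters already seen, the next new one takes an expected 32/(32-k) keystrokes.
Sum over k = 3,...,25: E = 32/29 + 32/28 + 32/27 + ... + 32/8 + 32/7 = 48.3729.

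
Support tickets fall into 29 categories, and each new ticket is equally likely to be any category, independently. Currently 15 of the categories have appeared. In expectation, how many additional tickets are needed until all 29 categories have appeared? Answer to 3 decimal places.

94.295

The wait to go from k to k+1 distinct categories is geometric with mean 29/(29-k).
Sum over k = 15,...,28: E = 29/14 + 29/13 + 29/12 + ... + 29/2 + 29/1 = 94.2953.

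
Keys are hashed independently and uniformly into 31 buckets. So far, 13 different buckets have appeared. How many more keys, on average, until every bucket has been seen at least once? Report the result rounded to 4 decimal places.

From k distinct to k+1 distinct takes on average 31/(31-k) keys.
Sum over k = 13,...,30: E = 31/18 + 31/17 + 31/16 + ... + 31/2 + 31/1 = 108.34835.

108.3484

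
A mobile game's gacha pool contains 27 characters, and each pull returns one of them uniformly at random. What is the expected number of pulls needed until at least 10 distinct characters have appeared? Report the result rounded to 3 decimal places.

With k distinct characters already seen, the next new one arrives after an expected 27/(27-k) pulls.
Sum over k = 0,...,9: E = 27/27 + 27/26 + 27/25 + ... + 27/19 + 27/18 = 12.2014.

12.201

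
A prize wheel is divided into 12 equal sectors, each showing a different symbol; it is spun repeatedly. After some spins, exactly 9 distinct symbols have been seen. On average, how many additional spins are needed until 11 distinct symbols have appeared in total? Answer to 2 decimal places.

10.00

With k distinct symbols already seen, the next new one takes an expected 12/(12-k) spins.
Sum over k = 9,...,10: E = 12/3 + 12/2 = 10.000.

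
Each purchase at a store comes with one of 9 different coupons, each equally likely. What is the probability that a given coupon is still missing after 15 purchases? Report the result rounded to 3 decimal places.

0.171

On each purchase the fixed coupon fails to appear with probability 8/9.
P(still missing after 15) = (8/9)^15 = 0.1709.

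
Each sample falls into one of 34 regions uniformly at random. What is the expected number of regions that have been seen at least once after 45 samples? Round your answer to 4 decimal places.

25.1273

For each region, P(seen in 45 samples) = 1 - (33/34)^45 = 0.73904.
By linearity of expectation, E[distinct seen] = 34·(1 - (33/34)^45) = 25.12732.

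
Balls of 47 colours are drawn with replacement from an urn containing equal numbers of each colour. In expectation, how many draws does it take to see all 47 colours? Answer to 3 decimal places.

The wait to go from k to k+1 distinct colours is geometric with mean 47/(47-k).
E[T] = 47/47 + 47/46 + 47/45 + ... + 47/2 + 47/1 = 47·H_{47}.
H_{47} = 4.4380, so E[T] = 208.5843.

208.584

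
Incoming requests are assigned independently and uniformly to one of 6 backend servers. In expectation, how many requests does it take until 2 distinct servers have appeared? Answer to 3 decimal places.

2.200

With k distinct servers already seen, the next new one arrives after an expected 6/(6-k) requests.
Sum over k = 0,...,1: E = 6/6 + 6/5 = 2.2000.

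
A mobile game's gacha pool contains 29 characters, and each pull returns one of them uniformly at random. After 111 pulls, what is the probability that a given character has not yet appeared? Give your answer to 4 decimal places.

Each pull misses the fixed character with probability (29-1)/29 = 28/29, independently.
P(still missing after 111) = (28/29)^111 = 0.02034.

0.0203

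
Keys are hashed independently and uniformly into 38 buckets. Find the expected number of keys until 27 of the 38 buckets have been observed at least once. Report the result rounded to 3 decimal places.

45.905

Going from k to k+1 distinct takes a geometric number of keys with mean 38/(38-k).
Sum over k = 0,...,26: E = 38/38 + 38/37 + 38/36 + ... + 38/13 + 38/12 = 45.9049.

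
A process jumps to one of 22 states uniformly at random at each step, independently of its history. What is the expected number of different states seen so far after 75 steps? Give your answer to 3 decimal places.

For each state, P(seen in 75 steps) = 1 - (21/22)^75 = 0.9695.
By linearity of expectation, E[distinct seen] = 22·(1 - (21/22)^75) = 21.3283.

21.328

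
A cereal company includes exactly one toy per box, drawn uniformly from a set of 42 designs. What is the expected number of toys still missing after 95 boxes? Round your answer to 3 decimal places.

For each toy, P(unseen after 95) = (41/42)^95 = 0.1013.
By linearity of expectation, E[unseen] = 42·(41/42)^95 = 4.2563.

4.256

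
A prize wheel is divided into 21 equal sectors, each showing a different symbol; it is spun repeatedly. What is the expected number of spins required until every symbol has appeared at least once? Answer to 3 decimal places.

Split into phases: going from k distinct to k+1 distinct takes on average 21/(21-k) spins.
E[T] = 21/21 + 21/20 + 21/19 + ... + 21/2 + 21/1 = 21·H_{21}.
H_{21} = 3.6454, so E[T] = 76.5525.

76.553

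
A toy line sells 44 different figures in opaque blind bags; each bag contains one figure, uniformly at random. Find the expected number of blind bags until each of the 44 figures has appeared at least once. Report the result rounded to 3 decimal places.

Split into phases: going from k distinct to k+1 distinct takes on average 44/(44-k) blind bags.
E[T] = 44/44 + 44/43 + 44/42 + ... + 44/2 + 44/1 = 44·H_{44}.
H_{44} = 4.3727, so E[T] = 192.3999.

192.400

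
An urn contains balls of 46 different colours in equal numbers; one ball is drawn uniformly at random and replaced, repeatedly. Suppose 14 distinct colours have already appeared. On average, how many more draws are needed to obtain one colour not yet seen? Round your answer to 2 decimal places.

1.44

The number of draws until the next new colour is geometric with success probability 32/46, so its mean is 46/32.
E = 46/32 = 1.438.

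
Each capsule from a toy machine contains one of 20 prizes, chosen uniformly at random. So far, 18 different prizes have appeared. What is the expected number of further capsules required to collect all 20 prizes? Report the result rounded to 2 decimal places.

30.00

With k distinct prizes already seen, the next new one takes an expected 20/(20-k) capsules.
Sum over k = 18,...,19: E = 20/2 + 20/1 = 30.000.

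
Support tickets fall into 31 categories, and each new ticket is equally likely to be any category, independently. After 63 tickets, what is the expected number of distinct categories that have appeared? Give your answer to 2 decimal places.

For each category, P(seen in 63 tickets) = 1 - (30/31)^63 = 0.873.
By linearity of expectation, E[distinct seen] = 31·(1 - (30/31)^63) = 27.072.

27.07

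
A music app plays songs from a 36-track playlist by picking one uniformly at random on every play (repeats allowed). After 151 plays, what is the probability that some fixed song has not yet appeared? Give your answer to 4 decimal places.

On each play the fixed song fails to appear with probability 35/36.
P(still missing after 151) = (35/36)^151 = 0.01421.

0.0142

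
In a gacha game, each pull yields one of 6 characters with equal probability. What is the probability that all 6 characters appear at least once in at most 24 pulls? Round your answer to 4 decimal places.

0.9254

By inclusion–exclusion over which characters are missing,
P(all seen) = Σ_{j=0}^{6} (-1)^j C(6,j)((6-j)/6)^24
= 1.00000 - 0.07547 + 0.00089 - 0.00000 + 0.00000 - 0.00000 + 0.00000
= 0.92542.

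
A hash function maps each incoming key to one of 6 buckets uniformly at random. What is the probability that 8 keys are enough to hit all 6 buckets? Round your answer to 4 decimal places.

0.1140

By inclusion–exclusion over which buckets are missing,
P(all seen) = Σ_{j=0}^{6} (-1)^j C(6,j)((6-j)/6)^8
= 1.00000 - 1.39541 + 0.58528 - 0.07813 + 0.00229 - 0.00000 + 0.00000
= 0.11403.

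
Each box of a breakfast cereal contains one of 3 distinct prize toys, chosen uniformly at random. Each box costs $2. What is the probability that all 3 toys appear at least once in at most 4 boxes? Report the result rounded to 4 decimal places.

Let A_i be the event that toy i is missing after 4 boxes. By inclusion–exclusion on the A_i,
P(all seen) = Σ_{j=0}^{3} (-1)^j C(3,j)((3-j)/3)^4
= 1.00000 - 0.59259 + 0.03704 - 0.00000
= 0.44444.

0.4444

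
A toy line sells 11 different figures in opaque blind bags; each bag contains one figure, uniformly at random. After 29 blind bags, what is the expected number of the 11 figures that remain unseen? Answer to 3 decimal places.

For each figure, P(unseen after 29) = (10/11)^29 = 0.0630.
By linearity of expectation, E[unseen] = 11·(10/11)^29 = 0.6934.

0.693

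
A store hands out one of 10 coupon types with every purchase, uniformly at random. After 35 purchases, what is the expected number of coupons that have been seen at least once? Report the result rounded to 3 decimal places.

For each coupon, P(seen in 35 purchases) = 1 - (9/10)^35 = 0.9750.
By linearity of expectation, E[distinct seen] = 10·(1 - (9/10)^35) = 9.7497.

9.750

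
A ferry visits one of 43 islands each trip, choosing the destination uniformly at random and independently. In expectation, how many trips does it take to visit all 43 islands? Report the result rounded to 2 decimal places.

After k distinct islands have appeared, the next trip gives a new one with probability (43-k)/43, so the expected wait for the (k+1)-th is 43/(43-k).
E[T] = 43/43 + 43/42 + 43/41 + ... + 43/2 + 43/1 = 43·H_{43}.
H_{43} = 4.350, so E[T] = 187.050.

187.05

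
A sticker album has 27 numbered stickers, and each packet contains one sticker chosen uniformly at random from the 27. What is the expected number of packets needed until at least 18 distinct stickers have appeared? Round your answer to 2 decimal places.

Going from k to k+1 distinct takes a geometric number of packets with mean 27/(27-k).
Sum over k = 0,...,17: E = 27/27 + 27/26 + 27/25 + ... + 27/11 + 27/10 = 28.687.

28.69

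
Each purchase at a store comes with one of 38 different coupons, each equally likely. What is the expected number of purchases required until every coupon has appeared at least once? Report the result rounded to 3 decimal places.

Split into phases: going from k distinct to k+1 distinct takes on average 38/(38-k) purchases.
E[T] = 38/38 + 38/37 + 38/36 + ... + 38/2 + 38/1 = 38·H_{38}.
H_{38} = 4.2279, so E[T] = 160.6603.

160.660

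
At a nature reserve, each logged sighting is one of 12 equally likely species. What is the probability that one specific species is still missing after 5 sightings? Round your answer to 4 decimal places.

0.6472

Each sighting misses the fixed species with probability (12-1)/12 = 11/12, independently.
P(still missing after 5) = (11/12)^5 = 0.64723.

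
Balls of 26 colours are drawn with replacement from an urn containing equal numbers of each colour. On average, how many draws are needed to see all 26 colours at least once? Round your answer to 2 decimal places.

100.21

Split into phases: going from k distinct to k+1 distinct takes on average 26/(26-k) draws.
E[T] = 26/26 + 26/25 + 26/24 + ... + 26/2 + 26/1 = 26·H_{26}.
H_{26} = 3.854, so E[T] = 100.215.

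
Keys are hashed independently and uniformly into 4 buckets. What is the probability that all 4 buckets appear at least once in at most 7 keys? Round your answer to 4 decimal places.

0.5127

Let A_i be the event that bucket i is missing after 7 keys. By inclusion–exclusion on the A_i,
P(all seen) = Σ_{j=0}^{4} (-1)^j C(4,j)((4-j)/4)^7
= 1.00000 - 0.53394 + 0.04688 - 0.00024 + 0.00000
= 0.51270.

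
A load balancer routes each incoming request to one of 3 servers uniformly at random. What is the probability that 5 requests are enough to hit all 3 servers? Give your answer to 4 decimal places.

0.6173

Let A_i be the event that server i is missing after 5 requests. By inclusion–exclusion on the A_i,
P(all seen) = Σ_{j=0}^{3} (-1)^j C(3,j)((3-j)/3)^5
= 1.00000 - 0.39506 + 0.01235 - 0.00000
= 0.61728.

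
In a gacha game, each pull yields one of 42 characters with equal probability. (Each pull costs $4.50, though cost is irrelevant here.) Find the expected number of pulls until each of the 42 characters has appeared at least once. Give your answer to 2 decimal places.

Split into phases: going from k distinct to k+1 distinct takes on average 42/(42-k) pulls.
E[T] = 42/42 + 42/41 + 42/40 + ... + 42/2 + 42/1 = 42·H_{42}.
H_{42} = 4.327, so E[T] = 181.723.

181.72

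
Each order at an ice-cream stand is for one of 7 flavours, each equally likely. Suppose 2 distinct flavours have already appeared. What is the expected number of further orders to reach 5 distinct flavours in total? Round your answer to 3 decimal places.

From k distinct to k+1 distinct takes on average 7/(7-k) orders.
Sum over k = 2,...,4: E = 7/5 + 7/4 + 7/3 = 5.4833.

5.483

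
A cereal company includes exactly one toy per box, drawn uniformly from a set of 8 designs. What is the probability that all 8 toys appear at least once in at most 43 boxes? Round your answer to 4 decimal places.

By inclusion–exclusion over which toys are missing,
P(all seen) = Σ_{j=0}^{8} (-1)^j C(8,j)((8-j)/8)^43
= 1.00000 - 0.02567 + 0.00012 - 0.00000 + 0.00000 - 0.00000 + 0.00000 - 0.00000 + 0.00000
= 0.97445.

0.9744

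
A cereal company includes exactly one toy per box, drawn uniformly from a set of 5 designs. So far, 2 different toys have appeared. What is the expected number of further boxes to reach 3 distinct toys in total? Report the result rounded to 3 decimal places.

1.667

From k distinct to k+1 distinct takes on average 5/(5-k) boxes.
Only the k = 2 term is needed: E = 5/3 = 1.6667.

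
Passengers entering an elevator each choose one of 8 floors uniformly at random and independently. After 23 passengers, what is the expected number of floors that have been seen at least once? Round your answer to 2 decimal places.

For each floor, P(seen in 23 passengers) = 1 - (7/8)^23 = 0.954.
By linearity of expectation, E[distinct seen] = 8·(1 - (7/8)^23) = 7.629.

7.63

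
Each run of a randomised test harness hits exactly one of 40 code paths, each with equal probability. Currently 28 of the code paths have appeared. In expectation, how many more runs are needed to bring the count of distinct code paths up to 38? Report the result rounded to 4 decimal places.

From k distinct to k+1 distinct takes on average 40/(40-k) runs.
Sum over k = 28,...,37: E = 40/12 + 40/11 + 40/10 + ... + 40/4 + 40/3 = 64.12843.

64.1284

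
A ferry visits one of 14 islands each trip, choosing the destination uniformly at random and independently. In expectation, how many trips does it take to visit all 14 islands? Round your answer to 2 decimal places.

45.52

After k distinct islands have appeared, the next trip gives a new one with probability (14-k)/14, so the expected wait for the (k+1)-th is 14/(14-k).
E[T] = 14/14 + 14/13 + 14/12 + ... + 14/2 + 14/1 = 14·H_{14}.
H_{14} = 3.252, so E[T] = 45.522.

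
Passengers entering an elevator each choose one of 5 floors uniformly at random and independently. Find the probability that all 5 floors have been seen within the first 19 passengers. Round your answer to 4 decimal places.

0.9286

By inclusion–exclusion over which floors are missing,
P(all seen) = Σ_{j=0}^{5} (-1)^j C(5,j)((5-j)/5)^19
= 1.00000 - 0.07206 + 0.00061 - 0.00000 + 0.00000 - 0.00000
= 0.92855.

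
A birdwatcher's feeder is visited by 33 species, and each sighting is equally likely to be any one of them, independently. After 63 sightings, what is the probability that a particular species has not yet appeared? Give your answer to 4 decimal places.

Each sighting misses the fixed species with probability (33-1)/33 = 32/33, independently.
P(still missing after 63) = (32/33)^63 = 0.14390.

0.1439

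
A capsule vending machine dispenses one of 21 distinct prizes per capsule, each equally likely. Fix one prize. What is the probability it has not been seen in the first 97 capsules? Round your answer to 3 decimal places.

0.009

Each capsule misses the fixed prize with probability (21-1)/21 = 20/21, independently.
P(still missing after 97) = (20/21)^97 = 0.0088.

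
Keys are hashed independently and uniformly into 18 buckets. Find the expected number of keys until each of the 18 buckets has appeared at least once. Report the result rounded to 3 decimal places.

62.912

After k distinct buckets have appeared, the next key gives a new one with probability (18-k)/18, so the expected wait for the (k+1)-th is 18/(18-k).
E[T] = 18/18 + 18/17 + 18/16 + ... + 18/2 + 18/1 = 18·H_{18}.
H_{18} = 3.4951, so E[T] = 62.9119.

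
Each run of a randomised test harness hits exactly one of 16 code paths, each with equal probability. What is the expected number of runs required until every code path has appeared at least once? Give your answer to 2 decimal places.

Split into phases: going from k distinct to k+1 distinct takes on average 16/(16-k) runs.
E[T] = 16/16 + 16/15 + 16/14 + ... + 16/2 + 16/1 = 16·H_{16}.
H_{16} = 3.381, so E[T] = 54.092.

54.09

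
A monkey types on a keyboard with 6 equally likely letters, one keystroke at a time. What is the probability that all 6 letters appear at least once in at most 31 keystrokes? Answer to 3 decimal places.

Let A_i be the event that letter i is missing after 31 keystrokes. By inclusion–exclusion on the A_i,
P(all seen) = Σ_{j=0}^{6} (-1)^j C(6,j)((6-j)/6)^31
= 1.0000 - 0.0211 + 0.0001 - 0.0000 + 0.0000 - 0.0000 + 0.0000
= 0.9790.

0.979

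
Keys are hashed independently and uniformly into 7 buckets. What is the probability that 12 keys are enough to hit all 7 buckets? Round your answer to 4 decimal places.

0.2285

Let A_i be the event that bucket i is missing after 12 keys. By inclusion–exclusion on the A_i,
P(all seen) = Σ_{j=0}^{7} (-1)^j C(7,j)((7-j)/7)^12
= 1.00000 - 1.10087 + 0.37041 - 0.04242 + 0.00134 - 0.00001 + 0.00000 - 0.00000
= 0.22845.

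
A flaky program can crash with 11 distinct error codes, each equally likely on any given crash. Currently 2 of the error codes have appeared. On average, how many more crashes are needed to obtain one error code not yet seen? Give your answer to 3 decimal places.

1.222

Each crash yields a new error code with probability (11-2)/11 = 9/11, so the wait is geometric with mean 11/9.
E = 11/9 = 1.2222.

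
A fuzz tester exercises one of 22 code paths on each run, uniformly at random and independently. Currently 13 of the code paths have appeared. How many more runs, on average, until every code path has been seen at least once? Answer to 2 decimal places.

From k distinct to k+1 distinct takes on average 22/(22-k) runs.
Sum over k = 13,...,21: E = 22/9 + 22/8 + 22/7 + ... + 22/2 + 22/1 = 62.237.

62.24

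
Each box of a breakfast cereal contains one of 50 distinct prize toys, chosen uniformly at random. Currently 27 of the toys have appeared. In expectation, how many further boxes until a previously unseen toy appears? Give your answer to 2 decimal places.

2.17

Each box yields a new toy with probability (50-27)/50 = 23/50, so the wait is geometric with mean 50/23.
E = 50/23 = 2.174.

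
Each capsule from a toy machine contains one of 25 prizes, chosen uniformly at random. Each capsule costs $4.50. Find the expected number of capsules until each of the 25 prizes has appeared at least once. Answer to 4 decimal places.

95.3990

The wait to go from k to k+1 distinct prizes is geometric with mean 25/(25-k).
E[T] = 25/25 + 25/24 + 25/23 + ... + 25/2 + 25/1 = 25·H_{25}.
H_{25} = 3.81596, so E[T] = 95.39895.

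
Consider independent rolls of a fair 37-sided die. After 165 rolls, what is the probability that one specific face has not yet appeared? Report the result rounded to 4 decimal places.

Each roll misses the fixed face with probability (37-1)/37 = 36/37, independently.
P(still missing after 165) = (36/37)^165 = 0.01088.

0.0109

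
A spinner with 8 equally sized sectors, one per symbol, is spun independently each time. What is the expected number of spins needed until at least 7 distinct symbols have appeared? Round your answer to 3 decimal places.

13.743

With k distinct symbols already seen, the next new one arrives after an expected 8/(8-k) spins.
Sum over k = 0,...,6: E = 8/8 + 8/7 + 8/6 + ... + 8/3 + 8/2 = 13.7429.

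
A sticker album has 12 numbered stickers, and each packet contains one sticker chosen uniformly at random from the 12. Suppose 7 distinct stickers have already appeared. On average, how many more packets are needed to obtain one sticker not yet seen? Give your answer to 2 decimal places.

Each packet yields a new sticker with probability (12-7)/12 = 5/12, so the wait is geometric with mean 12/5.
E = 12/5 = 2.400.

2.40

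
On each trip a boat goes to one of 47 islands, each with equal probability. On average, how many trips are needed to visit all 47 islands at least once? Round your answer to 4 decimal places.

208.5843

Split into phases: going from k distinct to k+1 distinct takes on average 47/(47-k) trips.
E[T] = 47/47 + 47/46 + 47/45 + ... + 47/2 + 47/1 = 47·H_{47}.
H_{47} = 4.43796, so E[T] = 208.58430.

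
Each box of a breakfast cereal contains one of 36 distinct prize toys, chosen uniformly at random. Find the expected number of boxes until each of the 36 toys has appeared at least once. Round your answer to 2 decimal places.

150.28

The wait to go from k to k+1 distinct toys is geometric with mean 36/(36-k).
E[T] = 36/36 + 36/35 + 36/34 + ... + 36/2 + 36/1 = 36·H_{36}.
H_{36} = 4.175, so E[T] = 150.284.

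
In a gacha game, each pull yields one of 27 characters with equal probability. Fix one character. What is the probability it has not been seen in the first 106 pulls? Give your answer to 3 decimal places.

0.018

On each pull the fixed character fails to appear with probability 26/27.
P(still missing after 106) = (26/27)^106 = 0.0183.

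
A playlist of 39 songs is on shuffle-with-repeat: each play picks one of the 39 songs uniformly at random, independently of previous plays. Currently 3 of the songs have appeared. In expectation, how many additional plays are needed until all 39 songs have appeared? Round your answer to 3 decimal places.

The wait to go from k to k+1 distinct songs is geometric with mean 39/(39-k).
Sum over k = 3,...,38: E = 39/36 + 39/35 + 39/34 + ... + 39/2 + 39/1 = 162.8078.

162.808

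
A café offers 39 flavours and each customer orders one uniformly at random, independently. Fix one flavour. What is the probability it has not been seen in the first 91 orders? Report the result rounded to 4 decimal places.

0.0941

Each order misses the fixed flavour with probability (39-1)/39 = 38/39, independently.
P(still missing after 91) = (38/39)^91 = 0.09406.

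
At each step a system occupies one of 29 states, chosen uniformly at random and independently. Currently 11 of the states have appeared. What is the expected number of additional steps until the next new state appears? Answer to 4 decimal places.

1.6111

The number of steps until the next new state is geometric with success probability 18/29, so its mean is 29/18.
E = 29/18 = 1.61111.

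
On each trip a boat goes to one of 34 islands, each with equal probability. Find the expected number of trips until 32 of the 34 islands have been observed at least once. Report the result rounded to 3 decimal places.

89.019

With k distinct islands already seen, the next new one arrives after an expected 34/(34-k) trips.
Sum over k = 0,...,31: E = 34/34 + 34/33 + 34/32 + ... + 34/4 + 34/3 = 89.0191.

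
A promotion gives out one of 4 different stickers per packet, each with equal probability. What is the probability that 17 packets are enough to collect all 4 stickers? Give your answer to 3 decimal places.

By inclusion–exclusion over which stickers are missing,
P(all seen) = Σ_{j=0}^{4} (-1)^j C(4,j)((4-j)/4)^17
= 1.0000 - 0.0301 + 0.0000 - 0.0000 + 0.0000
= 0.9700.

0.970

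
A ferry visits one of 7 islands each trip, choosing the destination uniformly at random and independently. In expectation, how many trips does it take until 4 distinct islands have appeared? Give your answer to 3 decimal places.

With k distinct islands already seen, the next new one arrives after an expected 7/(7-k) trips.
Sum over k = 0,...,3: E = 7/7 + 7/6 + 7/5 + 7/4 = 5.3167.

5.317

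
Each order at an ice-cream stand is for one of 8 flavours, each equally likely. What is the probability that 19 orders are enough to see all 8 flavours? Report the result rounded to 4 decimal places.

Let A_i be the event that flavour i is missing after 19 orders. By inclusion–exclusion on the A_i,
P(all seen) = Σ_{j=0}^{8} (-1)^j C(8,j)((8-j)/8)^19
= 1.00000 - 0.63277 + 0.11839 - 0.00741 + 0.00013 - 0.00000 + 0.00000 - 0.00000 + 0.00000
= 0.47835.

0.4783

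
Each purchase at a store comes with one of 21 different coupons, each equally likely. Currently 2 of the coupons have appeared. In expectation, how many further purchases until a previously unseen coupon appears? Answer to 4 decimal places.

1.1053

The number of purchases until the next new coupon is geometric with success probability 19/21, so its mean is 21/19.
E = 21/19 = 1.10526.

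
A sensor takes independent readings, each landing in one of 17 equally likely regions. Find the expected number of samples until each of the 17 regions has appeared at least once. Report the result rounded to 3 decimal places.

58.472

After k distinct regions have appeared, the next sample gives a new one with probability (17-k)/17, so the expected wait for the (k+1)-th is 17/(17-k).
E[T] = 17/17 + 17/16 + 17/15 + ... + 17/2 + 17/1 = 17·H_{17}.
H_{17} = 3.4396, so E[T] = 58.4724.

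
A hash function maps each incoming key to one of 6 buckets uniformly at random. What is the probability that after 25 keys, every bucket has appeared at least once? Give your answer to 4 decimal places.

0.9377

Let A_i be the event that bucket i is missing after 25 keys. By inclusion–exclusion on the A_i,
P(all seen) = Σ_{j=0}^{6} (-1)^j C(6,j)((6-j)/6)^25
= 1.00000 - 0.06290 + 0.00059 - 0.00000 + 0.00000 - 0.00000 + 0.00000
= 0.93770.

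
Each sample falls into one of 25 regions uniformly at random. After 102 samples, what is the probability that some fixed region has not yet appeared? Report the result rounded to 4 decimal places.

On each sample the fixed region fails to appear with probability 24/25.
P(still missing after 102) = (24/25)^102 = 0.01555.

0.0155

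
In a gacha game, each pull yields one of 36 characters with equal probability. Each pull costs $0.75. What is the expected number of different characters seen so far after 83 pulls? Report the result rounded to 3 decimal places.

For each character, P(seen in 83 pulls) = 1 - (35/36)^83 = 0.9035.
By linearity of expectation, E[distinct seen] = 36·(1 - (35/36)^83) = 32.5259.

32.526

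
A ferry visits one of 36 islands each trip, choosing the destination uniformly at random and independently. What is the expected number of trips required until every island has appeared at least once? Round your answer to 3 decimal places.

Split into phases: going from k distinct to k+1 distinct takes on average 36/(36-k) trips.
E[T] = 36/36 + 36/35 + 36/34 + ... + 36/2 + 36/1 = 36·H_{36}.
H_{36} = 4.1746, so E[T] = 150.2841.

150.284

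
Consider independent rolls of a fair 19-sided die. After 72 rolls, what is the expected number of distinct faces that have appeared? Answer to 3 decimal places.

18.613

For each face, P(seen in 72 rolls) = 1 - (18/19)^72 = 0.9796.
By linearity of expectation, E[distinct seen] = 19·(1 - (18/19)^72) = 18.6126.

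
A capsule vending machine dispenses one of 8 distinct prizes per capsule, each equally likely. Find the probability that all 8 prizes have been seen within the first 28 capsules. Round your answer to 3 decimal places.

Let A_i be the event that prize i is missing after 28 capsules. By inclusion–exclusion on the A_i,
P(all seen) = Σ_{j=0}^{8} (-1)^j C(8,j)((8-j)/8)^28
= 1.0000 - 0.1902 + 0.0089 - 0.0001 + 0.0000 - 0.0000 + 0.0000 - 0.0000 + 0.0000
= 0.8185.

0.819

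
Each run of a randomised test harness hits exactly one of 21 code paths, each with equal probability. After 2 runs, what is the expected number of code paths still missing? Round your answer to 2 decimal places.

19.05

For each code path, P(unseen after 2) = (20/21)^2 = 0.907.
By linearity of expectation, E[unseen] = 21·(20/21)^2 = 19.048.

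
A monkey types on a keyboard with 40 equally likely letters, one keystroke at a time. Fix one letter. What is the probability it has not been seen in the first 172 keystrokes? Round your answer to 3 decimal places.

0.013

Each keystroke misses the fixed letter with probability (40-1)/40 = 39/40, independently.
P(still missing after 172) = (39/40)^172 = 0.0128.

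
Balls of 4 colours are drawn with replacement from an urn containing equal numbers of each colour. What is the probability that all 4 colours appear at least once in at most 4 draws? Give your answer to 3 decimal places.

0.094

By inclusion–exclusion over which colours are missing,
P(all seen) = Σ_{j=0}^{4} (-1)^j C(4,j)((4-j)/4)^4
= 1.0000 - 1.2656 + 0.3750 - 0.0156 + 0.0000
= 0.0938.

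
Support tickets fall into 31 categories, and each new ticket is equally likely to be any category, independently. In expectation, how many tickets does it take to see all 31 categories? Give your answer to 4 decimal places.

124.8446

After k distinct categories have appeared, the next ticket gives a new one with probability (31-k)/31, so the expected wait for the (k+1)-th is 31/(31-k).
E[T] = 31/31 + 31/30 + 31/29 + ... + 31/2 + 31/1 = 31·H_{31}.
H_{31} = 4.02725, so E[T] = 124.84460.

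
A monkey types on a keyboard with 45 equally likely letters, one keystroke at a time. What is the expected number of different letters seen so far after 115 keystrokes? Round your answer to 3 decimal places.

For each letter, P(seen in 115 keystrokes) = 1 - (44/45)^115 = 0.9246.
By linearity of expectation, E[distinct seen] = 45·(1 - (44/45)^115) = 41.6051.

41.605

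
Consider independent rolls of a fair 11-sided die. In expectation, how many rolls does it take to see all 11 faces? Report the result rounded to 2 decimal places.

33.22

Split into phases: going from k distinct to k+1 distinct takes on average 11/(11-k) rolls.
E[T] = 11/11 + 11/10 + 11/9 + ... + 11/2 + 11/1 = 11·H_{11}.
H_{11} = 3.020, so E[T] = 33.219.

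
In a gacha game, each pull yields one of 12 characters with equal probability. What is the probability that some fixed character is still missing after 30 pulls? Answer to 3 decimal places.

0.074

Each pull misses the fixed character with probability (12-1)/12 = 11/12, independently.
P(still missing after 30) = (11/12)^30 = 0.0735.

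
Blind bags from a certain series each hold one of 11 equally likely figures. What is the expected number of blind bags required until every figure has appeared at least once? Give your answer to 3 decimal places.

Split into phases: going from k distinct to k+1 distinct takes on average 11/(11-k) blind bags.
E[T] = 11/11 + 11/10 + 11/9 + ... + 11/2 + 11/1 = 11·H_{11}.
H_{11} = 3.0199, so E[T] = 33.2187.

33.219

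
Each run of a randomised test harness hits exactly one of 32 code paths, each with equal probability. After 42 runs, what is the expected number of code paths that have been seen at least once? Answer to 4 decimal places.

For each code path, P(seen in 42 runs) = 1 - (31/32)^42 = 0.73643.
By linearity of expectation, E[distinct seen] = 32·(1 - (31/32)^42) = 23.56584.

23.5658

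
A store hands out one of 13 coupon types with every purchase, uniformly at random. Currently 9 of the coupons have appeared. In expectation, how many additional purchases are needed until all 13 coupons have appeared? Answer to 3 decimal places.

With k distinct coupons already seen, the next new one takes an expected 13/(13-k) purchases.
Sum over k = 9,...,12: E = 13/4 + 13/3 + 13/2 + 13/1 = 27.0833.

27.083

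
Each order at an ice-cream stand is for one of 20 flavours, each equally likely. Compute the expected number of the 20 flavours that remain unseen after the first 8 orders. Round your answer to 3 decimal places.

13.268

For each flavour, P(unseen after 8) = (19/20)^8 = 0.6634.
By linearity of expectation, E[unseen] = 20·(19/20)^8 = 13.2684.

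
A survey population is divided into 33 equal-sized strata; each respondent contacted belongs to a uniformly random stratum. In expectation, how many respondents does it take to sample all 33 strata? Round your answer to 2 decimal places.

134.93

After k distinct strata have appeared, the next respondent gives a new one with probability (33-k)/33, so the expected wait for the (k+1)-th is 33/(33-k).
E[T] = 33/33 + 33/32 + 33/31 + ... + 33/2 + 33/1 = 33·H_{33}.
H_{33} = 4.089, so E[T] = 134.930.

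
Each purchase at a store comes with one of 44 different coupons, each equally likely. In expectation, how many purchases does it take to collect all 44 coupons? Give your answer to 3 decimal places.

After k distinct coupons have appeared, the next purchase gives a new one with probability (44-k)/44, so the expected wait for the (k+1)-th is 44/(44-k).
E[T] = 44/44 + 44/43 + 44/42 + ... + 44/2 + 44/1 = 44·H_{44}.
H_{44} = 4.3727, so E[T] = 192.3999.

192.400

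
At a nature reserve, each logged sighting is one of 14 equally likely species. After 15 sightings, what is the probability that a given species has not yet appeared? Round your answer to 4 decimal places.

0.3290

On each sighting the fixed species fails to appear with probability 13/14.
P(still missing after 15) = (13/14)^15 = 0.32903.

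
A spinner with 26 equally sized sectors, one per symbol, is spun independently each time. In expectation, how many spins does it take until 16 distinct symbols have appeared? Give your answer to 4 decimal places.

Going from k to k+1 distinct takes a geometric number of spins with mean 26/(26-k).
Sum over k = 0,...,15: E = 26/26 + 26/25 + 26/24 + ... + 26/12 + 26/11 = 24.06174.

24.0617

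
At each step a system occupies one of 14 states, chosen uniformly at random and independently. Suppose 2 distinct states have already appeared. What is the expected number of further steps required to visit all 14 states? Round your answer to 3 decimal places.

With k distinct states already seen, the next new one takes an expected 14/(14-k) steps.
Sum over k = 2,...,13: E = 14/12 + 14/11 + 14/10 + ... + 14/2 + 14/1 = 43.4449.

43.445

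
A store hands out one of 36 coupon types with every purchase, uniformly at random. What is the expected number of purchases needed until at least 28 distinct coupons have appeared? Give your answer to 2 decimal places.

52.44

With k distinct coupons already seen, the next new one arrives after an expected 36/(36-k) purchases.
Sum over k = 0,...,27: E = 36/36 + 36/35 + 36/34 + ... + 36/10 + 36/9 = 52.441.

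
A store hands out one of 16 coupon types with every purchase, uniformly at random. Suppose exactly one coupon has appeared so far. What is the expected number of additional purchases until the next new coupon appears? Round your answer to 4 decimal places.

The number of purchases until the next new coupon is geometric with success probability 15/16, so its mean is 16/15.
E = 16/15 = 1.06667.

1.0667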